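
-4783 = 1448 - 6231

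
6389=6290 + 99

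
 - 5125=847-5972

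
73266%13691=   4811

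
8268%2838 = 2592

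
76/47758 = 38/23879 = 0.00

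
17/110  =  17/110=0.15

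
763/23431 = 763/23431 = 0.03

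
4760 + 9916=14676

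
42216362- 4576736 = 37639626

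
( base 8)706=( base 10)454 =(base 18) 174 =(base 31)ek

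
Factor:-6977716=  - 2^2*1744429^1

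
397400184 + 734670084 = 1132070268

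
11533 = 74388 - 62855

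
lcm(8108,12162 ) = 24324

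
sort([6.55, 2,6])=[2,6,6.55]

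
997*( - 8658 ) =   -  8632026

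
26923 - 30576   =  -3653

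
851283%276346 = 22245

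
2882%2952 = 2882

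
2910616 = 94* 30964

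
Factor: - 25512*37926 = - 967568112  =  - 2^4 * 3^3*7^2*43^1*1063^1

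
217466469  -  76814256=140652213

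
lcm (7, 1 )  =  7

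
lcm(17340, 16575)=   1127100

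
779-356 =423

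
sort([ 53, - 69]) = [ - 69 , 53 ] 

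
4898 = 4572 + 326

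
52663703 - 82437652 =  - 29773949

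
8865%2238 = 2151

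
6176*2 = 12352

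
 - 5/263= - 1 + 258/263= - 0.02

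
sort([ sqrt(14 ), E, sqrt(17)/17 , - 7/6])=[ - 7/6,sqrt ( 17 )/17,  E,sqrt(14 ) ]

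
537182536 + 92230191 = 629412727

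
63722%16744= 13490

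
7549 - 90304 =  - 82755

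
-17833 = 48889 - 66722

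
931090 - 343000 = 588090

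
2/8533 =2/8533  =  0.00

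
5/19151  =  5/19151  =  0.00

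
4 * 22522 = 90088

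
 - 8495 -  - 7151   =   - 1344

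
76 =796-720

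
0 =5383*0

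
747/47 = 15 + 42/47  =  15.89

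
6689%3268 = 153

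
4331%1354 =269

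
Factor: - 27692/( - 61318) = 2^1*7^1 * 31^ ( - 1)= 14/31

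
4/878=2/439  =  0.00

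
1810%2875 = 1810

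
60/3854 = 30/1927 = 0.02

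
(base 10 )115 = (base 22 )55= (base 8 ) 163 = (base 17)6D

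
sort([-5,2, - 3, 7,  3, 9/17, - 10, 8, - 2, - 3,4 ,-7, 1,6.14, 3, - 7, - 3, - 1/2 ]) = [ -10 , - 7 , - 7, - 5,- 3,  -  3,-3, - 2, - 1/2, 9/17, 1, 2 , 3, 3, 4, 6.14, 7,8 ]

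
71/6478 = 71/6478 = 0.01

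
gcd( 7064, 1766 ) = 1766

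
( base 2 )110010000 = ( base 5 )3100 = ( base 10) 400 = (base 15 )1BA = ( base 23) H9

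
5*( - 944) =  - 4720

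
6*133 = 798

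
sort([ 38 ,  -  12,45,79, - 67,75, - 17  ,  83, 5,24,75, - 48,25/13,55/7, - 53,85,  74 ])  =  [  -  67,-53, - 48,  -  17, - 12,25/13,5, 55/7,24 , 38,45,74,  75, 75,79,83,85 ]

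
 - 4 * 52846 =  - 211384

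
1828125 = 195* 9375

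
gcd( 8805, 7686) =3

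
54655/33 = 54655/33 =1656.21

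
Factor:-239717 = -17^1*59^1*239^1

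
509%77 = 47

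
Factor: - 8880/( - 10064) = 15/17=3^1*5^1 * 17^(- 1) 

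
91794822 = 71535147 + 20259675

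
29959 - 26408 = 3551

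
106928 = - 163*( - 656)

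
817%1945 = 817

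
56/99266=28/49633= 0.00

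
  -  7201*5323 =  - 38330923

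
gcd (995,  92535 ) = 995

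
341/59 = 5 + 46/59 = 5.78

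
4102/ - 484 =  - 9 + 127/242 = - 8.48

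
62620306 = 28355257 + 34265049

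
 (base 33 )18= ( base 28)1d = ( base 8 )51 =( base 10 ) 41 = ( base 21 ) 1K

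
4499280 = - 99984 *(-45)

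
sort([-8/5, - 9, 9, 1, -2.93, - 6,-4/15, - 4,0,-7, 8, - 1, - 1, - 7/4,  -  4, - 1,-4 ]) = [ - 9, - 7,-6, - 4, - 4, - 4 ,-2.93,-7/4, - 8/5, - 1  ,-1, -1, - 4/15, 0 , 1, 8, 9] 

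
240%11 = 9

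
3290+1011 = 4301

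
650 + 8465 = 9115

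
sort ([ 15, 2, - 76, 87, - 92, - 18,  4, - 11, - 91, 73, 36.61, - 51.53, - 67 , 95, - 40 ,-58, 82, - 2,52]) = [  -  92, - 91, - 76, - 67,-58, - 51.53, - 40, - 18, - 11,-2, 2, 4, 15, 36.61, 52,  73, 82,  87, 95]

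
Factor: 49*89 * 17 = 74137 = 7^2 * 17^1 * 89^1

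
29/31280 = 29/31280 = 0.00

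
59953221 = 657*91253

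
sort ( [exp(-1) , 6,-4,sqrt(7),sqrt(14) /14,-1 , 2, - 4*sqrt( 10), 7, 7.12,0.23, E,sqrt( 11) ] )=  [-4*sqrt(10),-4 , - 1, 0.23,  sqrt( 14) /14, exp (-1 ), 2,sqrt( 7) , E,sqrt(11 ),6, 7, 7.12] 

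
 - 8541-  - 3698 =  - 4843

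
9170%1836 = 1826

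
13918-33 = 13885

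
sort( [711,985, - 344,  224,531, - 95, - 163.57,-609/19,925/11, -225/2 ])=[-344, - 163.57, - 225/2, - 95, - 609/19,925/11,  224, 531,711, 985 ]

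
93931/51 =93931/51 = 1841.78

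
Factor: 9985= 5^1*1997^1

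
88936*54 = 4802544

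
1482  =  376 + 1106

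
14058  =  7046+7012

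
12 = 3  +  9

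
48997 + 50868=99865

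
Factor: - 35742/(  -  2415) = 2^1*5^( - 1)*37^1 = 74/5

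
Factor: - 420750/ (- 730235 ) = 2^1*3^2*5^2*11^(-1) * 71^( - 1)  =  450/781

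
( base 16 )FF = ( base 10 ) 255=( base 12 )193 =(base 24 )AF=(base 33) 7o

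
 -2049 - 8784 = -10833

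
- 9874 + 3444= - 6430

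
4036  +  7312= 11348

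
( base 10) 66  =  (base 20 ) 36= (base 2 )1000010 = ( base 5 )231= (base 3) 2110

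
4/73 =4/73 =0.05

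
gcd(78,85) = 1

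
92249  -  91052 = 1197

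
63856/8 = 7982 = 7982.00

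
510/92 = 5 + 25/46 = 5.54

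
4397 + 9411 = 13808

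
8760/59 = 148+28/59 = 148.47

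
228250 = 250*913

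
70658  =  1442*49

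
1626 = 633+993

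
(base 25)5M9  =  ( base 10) 3684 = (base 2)111001100100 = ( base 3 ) 12001110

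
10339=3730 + 6609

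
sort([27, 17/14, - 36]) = [ - 36, 17/14, 27 ] 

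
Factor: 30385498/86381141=2762318/7852831 = 2^1*7^ ( - 1)*13^1*106243^1*1121833^( - 1 )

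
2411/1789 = 2411/1789= 1.35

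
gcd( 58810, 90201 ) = 1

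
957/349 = 957/349 =2.74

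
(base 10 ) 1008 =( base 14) 520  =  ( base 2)1111110000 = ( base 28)180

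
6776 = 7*968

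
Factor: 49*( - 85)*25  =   - 5^3 * 7^2 * 17^1 = -104125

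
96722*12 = 1160664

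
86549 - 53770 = 32779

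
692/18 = 346/9=38.44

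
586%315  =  271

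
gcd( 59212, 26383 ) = 1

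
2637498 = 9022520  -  6385022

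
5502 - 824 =4678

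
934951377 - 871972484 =62978893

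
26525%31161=26525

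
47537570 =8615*5518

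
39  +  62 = 101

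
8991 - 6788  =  2203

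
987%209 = 151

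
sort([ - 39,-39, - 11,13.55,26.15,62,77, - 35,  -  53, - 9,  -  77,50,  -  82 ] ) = [-82, - 77, - 53,  -  39,-39, -35,  -  11,-9,  13.55,26.15,50, 62, 77]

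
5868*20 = 117360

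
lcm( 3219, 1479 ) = 54723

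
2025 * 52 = 105300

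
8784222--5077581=13861803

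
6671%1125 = 1046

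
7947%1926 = 243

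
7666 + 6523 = 14189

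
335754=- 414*( - 811)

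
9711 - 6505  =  3206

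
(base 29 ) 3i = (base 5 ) 410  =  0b1101001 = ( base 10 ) 105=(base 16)69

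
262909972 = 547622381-284712409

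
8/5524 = 2/1381 =0.00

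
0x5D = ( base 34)2p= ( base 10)93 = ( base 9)113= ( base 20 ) 4D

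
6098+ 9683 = 15781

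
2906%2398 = 508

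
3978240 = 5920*672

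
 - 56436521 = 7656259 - 64092780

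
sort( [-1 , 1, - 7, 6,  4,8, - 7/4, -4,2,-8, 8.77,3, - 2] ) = [ - 8,-7 , - 4 ,  -  2, - 7/4, - 1,1, 2, 3,4,  6,8, 8.77 ] 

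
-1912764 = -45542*42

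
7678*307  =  2357146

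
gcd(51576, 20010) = 6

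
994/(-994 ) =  - 1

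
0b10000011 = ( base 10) 131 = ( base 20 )6B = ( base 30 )4B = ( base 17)7C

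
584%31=26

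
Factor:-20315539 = -67^1 * 303217^1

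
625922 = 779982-154060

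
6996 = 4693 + 2303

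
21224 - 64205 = - 42981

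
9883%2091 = 1519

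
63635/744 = 63635/744 = 85.53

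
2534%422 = 2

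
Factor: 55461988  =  2^2*19^1*461^1*1583^1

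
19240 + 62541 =81781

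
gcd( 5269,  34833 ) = 1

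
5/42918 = 5/42918 =0.00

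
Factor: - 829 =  - 829^1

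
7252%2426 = 2400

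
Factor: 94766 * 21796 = 2^3*7^2*967^1 * 5449^1  =  2065519736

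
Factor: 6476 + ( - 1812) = 2^3*11^1* 53^1 = 4664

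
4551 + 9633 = 14184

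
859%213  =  7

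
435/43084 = 435/43084 = 0.01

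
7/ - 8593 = -7/8593   =  - 0.00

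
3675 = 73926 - 70251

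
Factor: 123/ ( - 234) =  - 41/78 = - 2^( - 1 )*3^ (-1)*13^(-1 )*41^1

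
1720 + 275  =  1995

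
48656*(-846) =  - 41162976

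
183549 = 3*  61183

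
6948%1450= 1148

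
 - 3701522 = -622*5951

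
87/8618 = 87/8618 = 0.01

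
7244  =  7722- 478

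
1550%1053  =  497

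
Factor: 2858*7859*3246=72908477412 = 2^2*3^1*29^1*271^1*541^1*1429^1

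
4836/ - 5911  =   - 1+1075/5911 = - 0.82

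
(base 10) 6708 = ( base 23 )cff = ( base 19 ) ib1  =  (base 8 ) 15064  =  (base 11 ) 5049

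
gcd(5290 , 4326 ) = 2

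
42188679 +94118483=136307162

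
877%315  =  247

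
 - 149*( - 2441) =363709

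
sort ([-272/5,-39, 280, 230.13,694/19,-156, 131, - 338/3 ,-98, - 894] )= [- 894 ,-156 , -338/3, - 98,- 272/5,-39, 694/19,131, 230.13,280 ]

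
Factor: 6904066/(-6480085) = - 2^1 *5^( - 1 ) *13^1*31^( - 1)*97^( - 1)* 431^( -1 )*265541^1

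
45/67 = 45/67 = 0.67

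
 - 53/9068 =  - 53/9068 = -0.01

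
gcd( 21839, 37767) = 1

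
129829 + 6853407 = 6983236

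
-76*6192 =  - 470592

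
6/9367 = 6/9367= 0.00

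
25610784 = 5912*4332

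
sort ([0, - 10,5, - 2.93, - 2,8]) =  [-10, - 2.93, - 2,0,5, 8 ]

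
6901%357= 118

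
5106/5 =5106/5 = 1021.20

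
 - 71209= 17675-88884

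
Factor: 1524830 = 2^1*5^1*139^1*1097^1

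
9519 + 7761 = 17280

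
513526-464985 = 48541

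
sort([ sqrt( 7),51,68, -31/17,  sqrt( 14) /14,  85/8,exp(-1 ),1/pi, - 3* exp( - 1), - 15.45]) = [ -15.45, - 31/17, - 3*exp( - 1), sqrt( 14)/14,1/pi, exp( - 1),sqrt(7),85/8,51,68 ] 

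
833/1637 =833/1637 = 0.51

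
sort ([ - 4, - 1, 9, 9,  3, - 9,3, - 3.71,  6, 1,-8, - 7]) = [ - 9 , - 8, - 7,  -  4, - 3.71, - 1 , 1 , 3, 3,  6 , 9, 9]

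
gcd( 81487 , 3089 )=1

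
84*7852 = 659568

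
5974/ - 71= - 85 + 61/71 = -84.14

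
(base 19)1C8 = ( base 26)mp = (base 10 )597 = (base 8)1125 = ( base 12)419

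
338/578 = 169/289= 0.58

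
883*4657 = 4112131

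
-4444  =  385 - 4829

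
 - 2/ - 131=2/131=0.02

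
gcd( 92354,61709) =1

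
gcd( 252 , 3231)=9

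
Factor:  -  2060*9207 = -2^2*3^3 * 5^1*11^1*31^1*103^1=- 18966420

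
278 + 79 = 357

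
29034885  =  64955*447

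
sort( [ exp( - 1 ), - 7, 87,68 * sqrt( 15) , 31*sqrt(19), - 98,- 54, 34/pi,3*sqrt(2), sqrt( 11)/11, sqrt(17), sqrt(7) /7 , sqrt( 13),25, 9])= [ - 98, - 54, - 7, sqrt( 11)/11,  exp(-1 ), sqrt( 7 )/7, sqrt(13 ), sqrt( 17),3*sqrt( 2 ), 9, 34/pi, 25, 87,31 * sqrt( 19),68*sqrt(15)]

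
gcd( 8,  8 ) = 8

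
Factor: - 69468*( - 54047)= 2^2 * 3^1*7^3*827^1*1103^1 = 3754536996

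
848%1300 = 848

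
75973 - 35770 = 40203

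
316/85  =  3+61/85 = 3.72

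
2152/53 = 2152/53 = 40.60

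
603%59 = 13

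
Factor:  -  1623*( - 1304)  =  2^3* 3^1*163^1*541^1 = 2116392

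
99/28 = 99/28 = 3.54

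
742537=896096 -153559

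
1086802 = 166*6547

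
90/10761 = 30/3587= 0.01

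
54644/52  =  13661/13= 1050.85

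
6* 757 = 4542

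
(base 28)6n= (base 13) 119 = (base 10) 191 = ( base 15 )CB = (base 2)10111111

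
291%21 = 18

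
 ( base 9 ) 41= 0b100101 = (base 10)37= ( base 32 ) 15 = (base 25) 1C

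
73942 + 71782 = 145724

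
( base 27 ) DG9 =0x26BE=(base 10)9918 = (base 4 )2122332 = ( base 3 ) 111121100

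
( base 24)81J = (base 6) 33311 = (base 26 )6MN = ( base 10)4651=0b1001000101011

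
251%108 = 35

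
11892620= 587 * 20260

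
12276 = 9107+3169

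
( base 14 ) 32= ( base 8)54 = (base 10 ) 44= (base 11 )40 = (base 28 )1g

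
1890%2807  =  1890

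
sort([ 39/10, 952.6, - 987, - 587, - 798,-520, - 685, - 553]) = [ - 987, - 798, - 685, - 587,  -  553,  -  520,39/10,952.6]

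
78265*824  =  64490360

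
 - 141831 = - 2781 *51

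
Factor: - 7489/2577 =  - 3^( - 1)*859^ (-1)*7489^1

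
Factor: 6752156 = 2^2*23^2*  3191^1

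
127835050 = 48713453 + 79121597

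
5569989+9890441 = 15460430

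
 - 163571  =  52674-216245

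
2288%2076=212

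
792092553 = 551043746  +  241048807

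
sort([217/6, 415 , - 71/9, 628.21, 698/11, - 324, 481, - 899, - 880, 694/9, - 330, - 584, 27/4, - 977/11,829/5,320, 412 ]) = [ - 899, - 880, - 584,-330, - 324, - 977/11,-71/9,  27/4,217/6 , 698/11,694/9,829/5, 320, 412, 415 , 481, 628.21 ]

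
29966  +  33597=63563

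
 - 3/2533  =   - 3/2533 = - 0.00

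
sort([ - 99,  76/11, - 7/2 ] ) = [ - 99, - 7/2,76/11 ] 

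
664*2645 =1756280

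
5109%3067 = 2042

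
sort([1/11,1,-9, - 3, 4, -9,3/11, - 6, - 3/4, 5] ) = [ - 9,-9, -6,-3,  -  3/4,1/11,  3/11 , 1,4,5]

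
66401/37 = 66401/37 = 1794.62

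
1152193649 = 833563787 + 318629862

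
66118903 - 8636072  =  57482831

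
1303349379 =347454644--955894735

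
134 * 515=69010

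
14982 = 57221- 42239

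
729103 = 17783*41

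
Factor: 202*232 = 46864 = 2^4*29^1*101^1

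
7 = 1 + 6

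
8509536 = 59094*144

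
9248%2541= 1625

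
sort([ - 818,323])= [ - 818, 323]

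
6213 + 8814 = 15027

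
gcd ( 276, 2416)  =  4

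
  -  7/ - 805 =1/115 = 0.01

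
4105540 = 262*15670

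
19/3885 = 19/3885 = 0.00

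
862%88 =70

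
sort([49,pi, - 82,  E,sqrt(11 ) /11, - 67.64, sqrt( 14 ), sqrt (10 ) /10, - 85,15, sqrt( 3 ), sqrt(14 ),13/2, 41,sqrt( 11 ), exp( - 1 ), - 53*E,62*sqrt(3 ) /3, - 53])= [-53*E , - 85, - 82, - 67.64, - 53,sqrt ( 11)/11, sqrt (10) /10,exp ( - 1),sqrt(3 ),E,pi, sqrt(11),  sqrt (14 ), sqrt (14),13/2, 15,62*sqrt( 3) /3, 41, 49]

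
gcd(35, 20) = 5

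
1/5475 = 1/5475 = 0.00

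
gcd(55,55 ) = 55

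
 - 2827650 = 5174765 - 8002415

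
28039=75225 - 47186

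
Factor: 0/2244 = 0^1= 0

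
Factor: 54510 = 2^1 *3^1 * 5^1*23^1 * 79^1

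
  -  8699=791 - 9490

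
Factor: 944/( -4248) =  - 2^1*3^ ( - 2)=-2/9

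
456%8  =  0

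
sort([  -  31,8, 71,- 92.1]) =[ - 92.1,-31, 8,71 ] 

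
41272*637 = 26290264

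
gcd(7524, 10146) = 114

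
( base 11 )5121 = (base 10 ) 6799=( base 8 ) 15217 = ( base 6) 51251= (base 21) F8G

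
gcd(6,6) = 6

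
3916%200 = 116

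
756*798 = 603288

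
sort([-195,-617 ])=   [ - 617, - 195 ]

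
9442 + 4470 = 13912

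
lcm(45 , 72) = 360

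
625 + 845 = 1470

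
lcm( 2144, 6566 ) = 105056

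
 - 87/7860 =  - 1 +2591/2620 = - 0.01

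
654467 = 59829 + 594638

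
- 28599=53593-82192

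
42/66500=3/4750=   0.00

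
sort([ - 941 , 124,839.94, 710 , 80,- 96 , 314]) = [  -  941,- 96, 80, 124,314,710  ,  839.94 ] 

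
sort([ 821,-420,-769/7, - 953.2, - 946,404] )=[ - 953.2 ,-946, - 420,-769/7 , 404, 821]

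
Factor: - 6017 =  - 11^1*547^1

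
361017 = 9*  40113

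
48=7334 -7286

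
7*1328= 9296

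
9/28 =9/28 = 0.32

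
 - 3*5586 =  - 16758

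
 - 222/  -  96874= 111/48437 = 0.00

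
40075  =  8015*5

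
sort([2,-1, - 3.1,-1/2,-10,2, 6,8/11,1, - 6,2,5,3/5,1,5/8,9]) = [  -  10,  -  6, - 3.1, - 1,-1/2,3/5,5/8,8/11,1,1,2 , 2,2,  5,6,  9 ]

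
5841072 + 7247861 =13088933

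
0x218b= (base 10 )8587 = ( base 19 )14EI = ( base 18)1891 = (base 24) ELJ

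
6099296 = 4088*1492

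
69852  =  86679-16827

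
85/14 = 6 + 1/14 = 6.07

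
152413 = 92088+60325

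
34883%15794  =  3295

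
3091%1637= 1454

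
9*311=2799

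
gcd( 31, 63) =1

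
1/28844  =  1/28844 = 0.00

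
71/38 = 1+33/38 = 1.87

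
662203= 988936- 326733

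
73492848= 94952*774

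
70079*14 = 981106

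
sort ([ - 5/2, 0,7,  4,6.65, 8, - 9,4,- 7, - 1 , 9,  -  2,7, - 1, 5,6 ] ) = [ - 9, - 7,  -  5/2, - 2, - 1,-1, 0 , 4, 4,5,6 , 6.65,7,7, 8,9 ]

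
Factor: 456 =2^3*3^1*19^1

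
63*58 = 3654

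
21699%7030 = 609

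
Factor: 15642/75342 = 2607/12557 = 3^1*11^1*29^( - 1 ) * 79^1*433^( - 1 )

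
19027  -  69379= - 50352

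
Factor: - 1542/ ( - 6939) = 2^1 * 3^( - 2) = 2/9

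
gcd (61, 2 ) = 1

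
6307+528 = 6835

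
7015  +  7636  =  14651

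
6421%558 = 283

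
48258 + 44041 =92299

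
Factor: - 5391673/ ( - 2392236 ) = 2^( - 2 )*3^( - 2)*11^(-1)*863^( - 1)*770239^1 = 770239/341748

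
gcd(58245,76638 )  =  3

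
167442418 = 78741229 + 88701189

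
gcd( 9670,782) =2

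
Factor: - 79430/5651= - 2^1*5^1*13^2*47^1 *5651^ ( - 1)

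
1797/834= 599/278=2.15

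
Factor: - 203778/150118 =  - 3^2*47^( - 1)*1597^(-1)*11321^1 = - 101889/75059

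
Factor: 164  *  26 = 4264 = 2^3 *13^1*41^1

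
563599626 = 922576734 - 358977108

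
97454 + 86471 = 183925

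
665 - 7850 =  - 7185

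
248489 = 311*799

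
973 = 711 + 262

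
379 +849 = 1228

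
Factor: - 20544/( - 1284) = 2^4 = 16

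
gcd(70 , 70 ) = 70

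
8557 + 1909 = 10466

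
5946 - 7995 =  - 2049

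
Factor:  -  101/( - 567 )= 3^( - 4 )*7^ (-1)*101^1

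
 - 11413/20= -11413/20  =  - 570.65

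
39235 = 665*59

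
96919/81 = 96919/81  =  1196.53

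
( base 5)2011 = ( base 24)AG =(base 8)400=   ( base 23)b3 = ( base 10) 256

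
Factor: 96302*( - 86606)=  - 2^2*13^1*179^1 * 269^1*3331^1=- 8340331012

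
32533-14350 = 18183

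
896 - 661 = 235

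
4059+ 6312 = 10371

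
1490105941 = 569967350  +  920138591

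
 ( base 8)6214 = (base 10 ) 3212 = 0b110010001100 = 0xC8C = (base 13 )1601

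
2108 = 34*62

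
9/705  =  3/235 = 0.01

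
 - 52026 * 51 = - 2653326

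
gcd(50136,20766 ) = 6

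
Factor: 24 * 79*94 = 2^4 * 3^1*47^1*79^1 = 178224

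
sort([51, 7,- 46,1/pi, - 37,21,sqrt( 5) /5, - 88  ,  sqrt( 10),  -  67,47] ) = [ - 88, - 67, - 46, - 37, 1/pi, sqrt( 5) /5, sqrt( 10), 7,  21, 47,51 ]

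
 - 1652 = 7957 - 9609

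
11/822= 11/822 = 0.01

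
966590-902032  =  64558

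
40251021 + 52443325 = 92694346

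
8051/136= 59 + 27/136 = 59.20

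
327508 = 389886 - 62378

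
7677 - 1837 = 5840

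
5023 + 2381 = 7404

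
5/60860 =1/12172 =0.00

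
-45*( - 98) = 4410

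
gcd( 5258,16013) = 239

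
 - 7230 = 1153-8383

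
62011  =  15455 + 46556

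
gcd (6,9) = 3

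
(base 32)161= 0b10011000001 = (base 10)1217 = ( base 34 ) 11R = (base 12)855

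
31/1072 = 31/1072 =0.03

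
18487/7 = 2641 = 2641.00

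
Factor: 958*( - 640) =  - 613120=- 2^8*5^1*479^1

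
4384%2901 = 1483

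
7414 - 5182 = 2232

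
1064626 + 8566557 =9631183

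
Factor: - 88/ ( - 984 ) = 3^( -1)*11^1*41^( - 1)= 11/123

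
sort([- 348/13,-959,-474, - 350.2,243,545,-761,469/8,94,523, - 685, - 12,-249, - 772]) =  [  -  959, - 772,-761, - 685, - 474, - 350.2,-249, - 348/13,-12,  469/8, 94, 243,523, 545 ]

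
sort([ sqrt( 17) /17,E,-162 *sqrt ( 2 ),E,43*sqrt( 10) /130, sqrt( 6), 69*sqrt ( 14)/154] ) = [ - 162*sqrt( 2),sqrt( 17)/17,43*sqrt (10)/130, 69 * sqrt( 14) /154 , sqrt( 6), E,E] 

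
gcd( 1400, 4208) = 8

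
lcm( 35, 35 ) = 35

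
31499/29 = 31499/29 = 1086.17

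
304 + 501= 805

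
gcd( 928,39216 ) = 16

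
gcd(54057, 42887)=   1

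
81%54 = 27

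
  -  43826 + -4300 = -48126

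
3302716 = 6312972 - 3010256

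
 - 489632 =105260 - 594892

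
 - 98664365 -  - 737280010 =638615645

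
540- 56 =484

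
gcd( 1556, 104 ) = 4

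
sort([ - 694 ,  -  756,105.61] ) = [ - 756,-694,105.61 ] 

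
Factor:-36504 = - 2^3 *3^3 * 13^2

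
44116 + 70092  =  114208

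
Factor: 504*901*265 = 2^3*3^2*5^1 * 7^1*  17^1*53^2 = 120337560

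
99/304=99/304 = 0.33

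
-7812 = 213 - 8025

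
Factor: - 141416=  -  2^3*11^1* 1607^1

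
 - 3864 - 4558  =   - 8422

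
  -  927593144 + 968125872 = 40532728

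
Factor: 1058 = 2^1 * 23^2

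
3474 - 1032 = 2442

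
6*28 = 168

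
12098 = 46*263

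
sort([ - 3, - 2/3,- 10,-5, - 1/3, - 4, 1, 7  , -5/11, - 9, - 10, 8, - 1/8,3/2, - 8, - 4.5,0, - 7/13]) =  [ -10,  -  10, - 9,  -  8,-5,-4.5,  -  4,  -  3, - 2/3, -7/13, - 5/11, - 1/3, - 1/8, 0,1,3/2,  7,8]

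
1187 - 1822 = - 635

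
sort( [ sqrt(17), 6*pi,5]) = [sqrt(17 ), 5,6*pi ]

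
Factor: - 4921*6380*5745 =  -180369905100 = -  2^2*3^1 *5^2*7^1*11^1*19^1*29^1*37^1*383^1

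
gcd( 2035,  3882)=1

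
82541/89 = 82541/89 = 927.43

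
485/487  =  485/487 = 1.00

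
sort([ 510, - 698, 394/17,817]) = [ - 698,394/17,510,817]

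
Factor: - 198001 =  - 389^1*509^1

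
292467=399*733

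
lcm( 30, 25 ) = 150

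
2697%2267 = 430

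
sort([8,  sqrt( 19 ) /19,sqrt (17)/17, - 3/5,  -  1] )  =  [ - 1, - 3/5,sqrt(19 )/19,sqrt( 17 )/17,8 ]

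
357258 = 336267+20991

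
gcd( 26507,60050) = 1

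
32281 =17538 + 14743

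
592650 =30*19755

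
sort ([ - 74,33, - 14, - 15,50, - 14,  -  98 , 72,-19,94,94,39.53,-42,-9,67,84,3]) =[  -  98,- 74 ,-42 ,-19, - 15,-14, -14, - 9,3,33,39.53 , 50, 67,72 , 84,94, 94]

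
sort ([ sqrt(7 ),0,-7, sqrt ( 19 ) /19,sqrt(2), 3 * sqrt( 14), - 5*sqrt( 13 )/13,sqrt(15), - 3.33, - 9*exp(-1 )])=[- 7, - 3.33, - 9*exp ( - 1), - 5*sqrt(13) /13,0,sqrt ( 19)/19,sqrt (2), sqrt (7), sqrt( 15),3* sqrt( 14)]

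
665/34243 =665/34243  =  0.02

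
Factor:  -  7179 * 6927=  - 49728933= - 3^2*2309^1*2393^1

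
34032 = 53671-19639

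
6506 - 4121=2385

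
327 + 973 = 1300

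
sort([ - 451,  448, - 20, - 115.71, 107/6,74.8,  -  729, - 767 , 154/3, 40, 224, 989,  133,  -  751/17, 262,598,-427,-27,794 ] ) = [ - 767,-729,-451,-427, - 115.71,-751/17, - 27 ,-20,107/6, 40,154/3, 74.8,  133,224, 262,448, 598, 794, 989]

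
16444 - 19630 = -3186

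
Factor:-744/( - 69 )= 2^3*23^( - 1) * 31^1 = 248/23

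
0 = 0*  46693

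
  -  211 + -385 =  - 596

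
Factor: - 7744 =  - 2^6*11^2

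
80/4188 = 20/1047 = 0.02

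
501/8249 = 501/8249 = 0.06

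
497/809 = 497/809 = 0.61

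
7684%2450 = 334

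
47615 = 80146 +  - 32531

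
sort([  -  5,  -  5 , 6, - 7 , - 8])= [  -  8,-7,  -  5, - 5, 6]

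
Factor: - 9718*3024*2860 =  - 2^7*3^3*5^1*7^1*11^1*13^1 * 43^1*113^1 = - 84047483520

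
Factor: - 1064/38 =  - 28 = - 2^2 * 7^1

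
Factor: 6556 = 2^2*11^1 * 149^1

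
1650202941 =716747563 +933455378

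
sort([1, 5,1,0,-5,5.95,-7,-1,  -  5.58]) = [ - 7,  -  5.58, - 5,-1,0,1, 1, 5,5.95 ] 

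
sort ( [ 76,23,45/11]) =[ 45/11, 23, 76 ]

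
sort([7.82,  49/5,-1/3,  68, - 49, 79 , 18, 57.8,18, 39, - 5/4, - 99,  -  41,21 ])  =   [ - 99, - 49, - 41  ,-5/4, - 1/3, 7.82, 49/5, 18,18, 21, 39, 57.8 , 68, 79]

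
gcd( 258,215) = 43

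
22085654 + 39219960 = 61305614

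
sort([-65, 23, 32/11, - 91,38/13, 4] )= [ - 91, - 65,32/11, 38/13, 4,23]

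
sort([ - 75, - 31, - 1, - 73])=[ - 75, -73, - 31, - 1] 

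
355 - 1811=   -  1456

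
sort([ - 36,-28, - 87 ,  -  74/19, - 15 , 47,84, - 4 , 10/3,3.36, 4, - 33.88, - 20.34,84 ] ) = [ - 87, - 36, - 33.88, - 28,  -  20.34,- 15, - 4, - 74/19, 10/3,3.36,4  ,  47,84,  84]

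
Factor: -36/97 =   -  2^2  *  3^2 * 97^ ( - 1)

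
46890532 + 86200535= 133091067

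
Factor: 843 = 3^1*281^1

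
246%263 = 246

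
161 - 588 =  - 427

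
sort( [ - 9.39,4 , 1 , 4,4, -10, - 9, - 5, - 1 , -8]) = [-10, - 9.39 , - 9 , - 8, -5, - 1, 1,4, 4 , 4] 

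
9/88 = 9/88 = 0.10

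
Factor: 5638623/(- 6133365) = -1879541/2044455=- 3^( -1 )*5^(-1)*7^( - 1)*1361^1*1381^1 * 19471^(-1)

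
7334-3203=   4131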